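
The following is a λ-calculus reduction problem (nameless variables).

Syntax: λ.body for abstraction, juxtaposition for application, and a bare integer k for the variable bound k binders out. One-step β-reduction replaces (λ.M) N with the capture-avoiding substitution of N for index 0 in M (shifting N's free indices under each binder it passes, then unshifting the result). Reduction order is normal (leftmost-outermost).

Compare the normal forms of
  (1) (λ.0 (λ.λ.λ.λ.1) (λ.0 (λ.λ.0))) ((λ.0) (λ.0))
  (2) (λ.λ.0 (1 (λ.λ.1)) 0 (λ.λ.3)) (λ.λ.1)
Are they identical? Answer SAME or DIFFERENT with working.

Answer: DIFFERENT — A ⇓ λ.λ.λ.1, B ⇓ λ.0 (λ.λ.λ.1) 0 (λ.λ.λ.λ.1)

Reduction:
Term A:
  start: (λ.0 (λ.λ.λ.λ.1) (λ.0 (λ.λ.0))) ((λ.0) (λ.0))
  →1  (λ.0) (λ.0) (λ.λ.λ.λ.1) (λ.0 (λ.λ.0))
  →2  (λ.0) (λ.λ.λ.λ.1) (λ.0 (λ.λ.0))
  →3  (λ.λ.λ.λ.1) (λ.0 (λ.λ.0))
  →4  λ.λ.λ.1

Term B:
  start: (λ.λ.0 (1 (λ.λ.1)) 0 (λ.λ.3)) (λ.λ.1)
  →1  λ.0 ((λ.λ.1) (λ.λ.1)) 0 (λ.λ.λ.λ.1)
  →2  λ.0 (λ.λ.λ.1) 0 (λ.λ.λ.λ.1)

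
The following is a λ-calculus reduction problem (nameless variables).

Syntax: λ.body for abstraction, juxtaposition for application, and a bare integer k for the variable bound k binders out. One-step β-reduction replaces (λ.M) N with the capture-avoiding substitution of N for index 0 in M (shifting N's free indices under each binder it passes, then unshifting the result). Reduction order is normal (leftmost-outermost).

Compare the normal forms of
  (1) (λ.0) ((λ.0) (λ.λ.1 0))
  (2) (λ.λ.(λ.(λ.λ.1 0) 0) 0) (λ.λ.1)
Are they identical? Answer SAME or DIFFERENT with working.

Answer: SAME — A ⇓ λ.λ.1 0, B ⇓ λ.λ.1 0

Working:
Term A:
  start: (λ.0) ((λ.0) (λ.λ.1 0))
  [1] (λ.0) (λ.λ.1 0)
  [2] λ.λ.1 0

Term B:
  start: (λ.λ.(λ.(λ.λ.1 0) 0) 0) (λ.λ.1)
  [1] λ.(λ.(λ.λ.1 0) 0) 0
  [2] λ.(λ.λ.1 0) 0
  [3] λ.λ.1 0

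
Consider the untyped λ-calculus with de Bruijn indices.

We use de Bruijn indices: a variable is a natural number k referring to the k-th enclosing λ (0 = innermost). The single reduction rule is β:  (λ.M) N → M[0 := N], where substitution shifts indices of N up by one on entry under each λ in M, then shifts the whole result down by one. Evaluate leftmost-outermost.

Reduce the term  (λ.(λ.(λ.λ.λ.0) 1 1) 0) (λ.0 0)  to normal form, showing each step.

Answer: normal form = λ.0  (in 4 steps)

Reduction:
  start: (λ.(λ.(λ.λ.λ.0) 1 1) 0) (λ.0 0)
  step 1: (λ.(λ.λ.λ.0) (λ.0 0) (λ.0 0)) (λ.0 0)
  step 2: (λ.λ.λ.0) (λ.0 0) (λ.0 0)
  step 3: (λ.λ.0) (λ.0 0)
  step 4: λ.0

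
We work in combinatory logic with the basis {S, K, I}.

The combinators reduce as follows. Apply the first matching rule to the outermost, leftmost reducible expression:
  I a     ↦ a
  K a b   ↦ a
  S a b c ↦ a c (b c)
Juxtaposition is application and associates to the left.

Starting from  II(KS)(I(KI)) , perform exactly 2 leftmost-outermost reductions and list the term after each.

  start: II(KS)(I(KI))
  [1] I(KS)(I(KI))
  [2] KS(I(KI))

Answer: after 2 steps: KS(I(KI))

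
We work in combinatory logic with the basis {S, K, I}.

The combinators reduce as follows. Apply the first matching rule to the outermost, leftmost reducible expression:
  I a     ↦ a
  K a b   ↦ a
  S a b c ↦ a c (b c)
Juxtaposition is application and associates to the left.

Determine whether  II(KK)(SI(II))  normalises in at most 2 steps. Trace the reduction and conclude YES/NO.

Answer: NO — after 2 steps the term is KK(SI(II)), not yet normal

Working:
  start: II(KK)(SI(II))
  [1] I(KK)(SI(II))
  [2] KK(SI(II))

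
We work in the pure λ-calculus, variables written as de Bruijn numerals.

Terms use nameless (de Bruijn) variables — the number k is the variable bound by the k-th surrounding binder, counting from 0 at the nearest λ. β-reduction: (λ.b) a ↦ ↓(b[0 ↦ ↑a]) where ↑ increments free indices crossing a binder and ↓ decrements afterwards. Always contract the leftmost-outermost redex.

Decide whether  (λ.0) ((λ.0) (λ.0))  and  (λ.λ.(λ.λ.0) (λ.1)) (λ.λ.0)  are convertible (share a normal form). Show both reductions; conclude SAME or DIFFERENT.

Answer: DIFFERENT — A ⇓ λ.0, B ⇓ λ.λ.0

Derivation:
Term A:
  start: (λ.0) ((λ.0) (λ.0))
  step 1: (λ.0) (λ.0)
  step 2: λ.0

Term B:
  start: (λ.λ.(λ.λ.0) (λ.1)) (λ.λ.0)
  step 1: λ.(λ.λ.0) (λ.1)
  step 2: λ.λ.0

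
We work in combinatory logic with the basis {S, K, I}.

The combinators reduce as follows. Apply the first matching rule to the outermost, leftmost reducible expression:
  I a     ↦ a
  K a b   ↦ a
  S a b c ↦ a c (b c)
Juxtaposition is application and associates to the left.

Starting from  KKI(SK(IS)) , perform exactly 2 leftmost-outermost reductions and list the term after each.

Answer: after 2 steps: K(SKS)

Derivation:
  start: KKI(SK(IS))
  →1  K(SK(IS))
  →2  K(SKS)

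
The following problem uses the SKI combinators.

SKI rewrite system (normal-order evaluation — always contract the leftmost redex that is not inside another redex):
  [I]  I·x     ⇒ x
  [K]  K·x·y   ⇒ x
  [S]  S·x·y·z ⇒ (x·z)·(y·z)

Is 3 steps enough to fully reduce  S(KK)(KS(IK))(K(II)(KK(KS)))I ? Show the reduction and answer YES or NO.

Answer: NO — after 3 steps the term is KS(IK)(K(II)(KK(KS))), not yet normal

Working:
  start: S(KK)(KS(IK))(K(II)(KK(KS)))I
  →1  KK(K(II)(KK(KS)))(KS(IK)(K(II)(KK(KS))))I
  →2  K(KS(IK)(K(II)(KK(KS))))I
  →3  KS(IK)(K(II)(KK(KS)))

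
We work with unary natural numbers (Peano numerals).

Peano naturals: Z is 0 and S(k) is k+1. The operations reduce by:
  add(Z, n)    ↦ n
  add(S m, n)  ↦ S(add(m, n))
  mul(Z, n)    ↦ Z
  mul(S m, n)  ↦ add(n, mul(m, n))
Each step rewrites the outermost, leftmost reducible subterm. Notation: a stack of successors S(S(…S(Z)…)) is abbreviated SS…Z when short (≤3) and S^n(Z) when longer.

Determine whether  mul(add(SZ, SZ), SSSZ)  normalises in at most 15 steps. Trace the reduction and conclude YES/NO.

  start: mul(add(SZ, SZ), SSSZ)
  →1  mul(S(add(Z, SZ)), SSSZ)
  →2  add(SSSZ, mul(add(Z, SZ), SSSZ))
  →3  S(add(SSZ, mul(add(Z, SZ), SSSZ)))
  →4  S(S(add(SZ, mul(add(Z, SZ), SSSZ))))
  →5  S(S(S(add(Z, mul(add(Z, SZ), SSSZ)))))
  →6  S(S(S(mul(add(Z, SZ), SSSZ))))
  →7  S(S(S(mul(SZ, SSSZ))))
  →8  S(S(S(add(SSSZ, mul(Z, SSSZ)))))
  →9  S(S(S(S(add(SSZ, mul(Z, SSSZ))))))
  →10  S(S(S(S(S(add(SZ, mul(Z, SSSZ)))))))
  →11  S(S(S(S(S(S(add(Z, mul(Z, SSSZ))))))))
  →12  S(S(S(S(S(S(mul(Z, SSSZ)))))))
  →13  S^6(Z)

Answer: YES — reaches normal form S^6(Z) in 13 ≤ 15 steps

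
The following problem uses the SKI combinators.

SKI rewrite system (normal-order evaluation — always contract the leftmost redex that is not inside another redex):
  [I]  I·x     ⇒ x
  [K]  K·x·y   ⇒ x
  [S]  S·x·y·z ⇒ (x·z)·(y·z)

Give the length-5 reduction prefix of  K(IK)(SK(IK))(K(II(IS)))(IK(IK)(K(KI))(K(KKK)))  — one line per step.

  start: K(IK)(SK(IK))(K(II(IS)))(IK(IK)(K(KI))(K(KKK)))
  step 1: IK(K(II(IS)))(IK(IK)(K(KI))(K(KKK)))
  step 2: K(K(II(IS)))(IK(IK)(K(KI))(K(KKK)))
  step 3: K(II(IS))
  step 4: K(I(IS))
  step 5: K(IS)

Answer: after 5 steps: K(IS)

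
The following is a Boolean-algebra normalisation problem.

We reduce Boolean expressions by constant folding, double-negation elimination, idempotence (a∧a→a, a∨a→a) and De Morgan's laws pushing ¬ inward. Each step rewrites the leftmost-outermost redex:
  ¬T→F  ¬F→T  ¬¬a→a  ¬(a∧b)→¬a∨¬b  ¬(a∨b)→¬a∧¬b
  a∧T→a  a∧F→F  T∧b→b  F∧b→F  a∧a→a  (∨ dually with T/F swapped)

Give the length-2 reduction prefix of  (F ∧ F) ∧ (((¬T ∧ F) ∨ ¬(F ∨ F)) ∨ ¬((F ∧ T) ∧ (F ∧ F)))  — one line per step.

  start: (F ∧ F) ∧ (((¬T ∧ F) ∨ ¬(F ∨ F)) ∨ ¬((F ∧ T) ∧ (F ∧ F)))
  [1] F ∧ (((¬T ∧ F) ∨ ¬(F ∨ F)) ∨ ¬((F ∧ T) ∧ (F ∧ F)))
  [2] F

Answer: after 2 steps: F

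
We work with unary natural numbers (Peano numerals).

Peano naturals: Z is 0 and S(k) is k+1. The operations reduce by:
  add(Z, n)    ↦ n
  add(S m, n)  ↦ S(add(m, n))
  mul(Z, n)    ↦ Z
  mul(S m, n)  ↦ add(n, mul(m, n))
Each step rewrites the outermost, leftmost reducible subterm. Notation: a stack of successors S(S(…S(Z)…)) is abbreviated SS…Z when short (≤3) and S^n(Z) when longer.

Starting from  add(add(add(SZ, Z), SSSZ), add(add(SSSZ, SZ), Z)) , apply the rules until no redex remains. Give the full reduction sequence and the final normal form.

  start: add(add(add(SZ, Z), SSSZ), add(add(SSSZ, SZ), Z))
  →1  add(add(S(add(Z, Z)), SSSZ), add(add(SSSZ, SZ), Z))
  →2  add(S(add(add(Z, Z), SSSZ)), add(add(SSSZ, SZ), Z))
  →3  S(add(add(add(Z, Z), SSSZ), add(add(SSSZ, SZ), Z)))
  →4  S(add(add(Z, SSSZ), add(add(SSSZ, SZ), Z)))
  →5  S(add(SSSZ, add(add(SSSZ, SZ), Z)))
  →6  S(S(add(SSZ, add(add(SSSZ, SZ), Z))))
  →7  S(S(S(add(SZ, add(add(SSSZ, SZ), Z)))))
  →8  S(S(S(S(add(Z, add(add(SSSZ, SZ), Z))))))
  →9  S(S(S(S(add(add(SSSZ, SZ), Z)))))
  →10  S(S(S(S(add(S(add(SSZ, SZ)), Z)))))
  →11  S(S(S(S(S(add(add(SSZ, SZ), Z))))))
  →12  S(S(S(S(S(add(S(add(SZ, SZ)), Z))))))
  →13  S(S(S(S(S(S(add(add(SZ, SZ), Z)))))))
  →14  S(S(S(S(S(S(add(S(add(Z, SZ)), Z)))))))
  →15  S(S(S(S(S(S(S(add(add(Z, SZ), Z))))))))
  →16  S(S(S(S(S(S(S(add(SZ, Z))))))))
  →17  S(S(S(S(S(S(S(S(add(Z, Z)))))))))
  →18  S^8(Z)

Answer: normal form = S^8(Z)  (in 18 steps)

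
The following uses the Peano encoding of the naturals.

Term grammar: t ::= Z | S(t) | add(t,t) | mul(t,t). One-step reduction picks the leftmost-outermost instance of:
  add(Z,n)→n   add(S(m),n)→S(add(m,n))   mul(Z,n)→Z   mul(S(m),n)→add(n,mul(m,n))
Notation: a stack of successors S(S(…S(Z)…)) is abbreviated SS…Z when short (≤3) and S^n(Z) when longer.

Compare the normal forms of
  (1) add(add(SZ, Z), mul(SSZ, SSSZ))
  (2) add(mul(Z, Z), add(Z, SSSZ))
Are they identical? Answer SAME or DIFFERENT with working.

Answer: DIFFERENT — A ⇓ S^7(Z), B ⇓ SSSZ

Derivation:
Term A:
  start: add(add(SZ, Z), mul(SSZ, SSSZ))
  →1  add(S(add(Z, Z)), mul(SSZ, SSSZ))
  →2  S(add(add(Z, Z), mul(SSZ, SSSZ)))
  →3  S(add(Z, mul(SSZ, SSSZ)))
  →4  S(mul(SSZ, SSSZ))
  →5  S(add(SSSZ, mul(SZ, SSSZ)))
  →6  S(S(add(SSZ, mul(SZ, SSSZ))))
  →7  S(S(S(add(SZ, mul(SZ, SSSZ)))))
  →8  S(S(S(S(add(Z, mul(SZ, SSSZ))))))
  →9  S(S(S(S(mul(SZ, SSSZ)))))
  →10  S(S(S(S(add(SSSZ, mul(Z, SSSZ))))))
  →11  S(S(S(S(S(add(SSZ, mul(Z, SSSZ)))))))
  →12  S(S(S(S(S(S(add(SZ, mul(Z, SSSZ))))))))
  →13  S(S(S(S(S(S(S(add(Z, mul(Z, SSSZ)))))))))
  →14  S(S(S(S(S(S(S(mul(Z, SSSZ))))))))
  →15  S^7(Z)

Term B:
  start: add(mul(Z, Z), add(Z, SSSZ))
  →1  add(Z, add(Z, SSSZ))
  →2  add(Z, SSSZ)
  →3  SSSZ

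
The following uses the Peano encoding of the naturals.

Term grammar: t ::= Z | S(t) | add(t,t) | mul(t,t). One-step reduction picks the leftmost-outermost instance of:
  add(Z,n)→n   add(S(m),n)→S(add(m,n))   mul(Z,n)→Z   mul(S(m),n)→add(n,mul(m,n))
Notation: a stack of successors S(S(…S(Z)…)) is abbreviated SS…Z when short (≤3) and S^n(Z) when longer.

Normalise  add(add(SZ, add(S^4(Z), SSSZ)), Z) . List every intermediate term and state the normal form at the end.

  start: add(add(SZ, add(S^4(Z), SSSZ)), Z)
  step 1: add(S(add(Z, add(S^4(Z), SSSZ))), Z)
  step 2: S(add(add(Z, add(S^4(Z), SSSZ)), Z))
  step 3: S(add(add(S^4(Z), SSSZ), Z))
  step 4: S(add(S(add(SSSZ, SSSZ)), Z))
  step 5: S(S(add(add(SSSZ, SSSZ), Z)))
  step 6: S(S(add(S(add(SSZ, SSSZ)), Z)))
  step 7: S(S(S(add(add(SSZ, SSSZ), Z))))
  step 8: S(S(S(add(S(add(SZ, SSSZ)), Z))))
  step 9: S(S(S(S(add(add(SZ, SSSZ), Z)))))
  step 10: S(S(S(S(add(S(add(Z, SSSZ)), Z)))))
  step 11: S(S(S(S(S(add(add(Z, SSSZ), Z))))))
  step 12: S(S(S(S(S(add(SSSZ, Z))))))
  step 13: S(S(S(S(S(S(add(SSZ, Z)))))))
  step 14: S(S(S(S(S(S(S(add(SZ, Z))))))))
  step 15: S(S(S(S(S(S(S(S(add(Z, Z)))))))))
  step 16: S^8(Z)

Answer: normal form = S^8(Z)  (in 16 steps)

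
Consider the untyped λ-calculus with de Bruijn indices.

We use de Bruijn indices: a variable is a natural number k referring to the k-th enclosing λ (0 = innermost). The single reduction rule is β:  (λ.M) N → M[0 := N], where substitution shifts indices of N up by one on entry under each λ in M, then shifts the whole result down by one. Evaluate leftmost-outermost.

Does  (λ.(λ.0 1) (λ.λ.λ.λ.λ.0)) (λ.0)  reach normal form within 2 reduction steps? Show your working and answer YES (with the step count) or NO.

Answer: NO — after 2 steps the term is (λ.λ.λ.λ.λ.0) (λ.0), not yet normal

Working:
  start: (λ.(λ.0 1) (λ.λ.λ.λ.λ.0)) (λ.0)
  step 1: (λ.0 (λ.0)) (λ.λ.λ.λ.λ.0)
  step 2: (λ.λ.λ.λ.λ.0) (λ.0)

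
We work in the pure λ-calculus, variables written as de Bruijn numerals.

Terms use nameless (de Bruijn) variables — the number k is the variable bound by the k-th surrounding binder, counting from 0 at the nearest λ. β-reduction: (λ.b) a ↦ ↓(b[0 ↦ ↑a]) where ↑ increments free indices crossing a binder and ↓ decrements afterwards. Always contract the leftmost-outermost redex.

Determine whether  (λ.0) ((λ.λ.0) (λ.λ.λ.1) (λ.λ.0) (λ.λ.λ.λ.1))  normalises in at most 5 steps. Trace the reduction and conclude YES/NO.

Answer: YES — reaches normal form λ.0 in 4 ≤ 5 steps

Reduction:
  start: (λ.0) ((λ.λ.0) (λ.λ.λ.1) (λ.λ.0) (λ.λ.λ.λ.1))
  [1] (λ.λ.0) (λ.λ.λ.1) (λ.λ.0) (λ.λ.λ.λ.1)
  [2] (λ.0) (λ.λ.0) (λ.λ.λ.λ.1)
  [3] (λ.λ.0) (λ.λ.λ.λ.1)
  [4] λ.0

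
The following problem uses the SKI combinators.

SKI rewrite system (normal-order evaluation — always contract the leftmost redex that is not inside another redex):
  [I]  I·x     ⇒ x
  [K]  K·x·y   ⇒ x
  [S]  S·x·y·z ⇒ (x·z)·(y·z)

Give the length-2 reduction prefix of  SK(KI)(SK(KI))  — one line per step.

Answer: after 2 steps: SK(KI)

Derivation:
  start: SK(KI)(SK(KI))
  →1  K(SK(KI))(KI(SK(KI)))
  →2  SK(KI)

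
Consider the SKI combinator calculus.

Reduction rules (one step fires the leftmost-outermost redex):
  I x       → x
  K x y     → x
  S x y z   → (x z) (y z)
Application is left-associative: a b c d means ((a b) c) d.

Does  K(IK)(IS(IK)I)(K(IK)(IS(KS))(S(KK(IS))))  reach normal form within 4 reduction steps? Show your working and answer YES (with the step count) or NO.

Answer: NO — after 4 steps the term is K(K(S(KK(IS)))), not yet normal

Derivation:
  start: K(IK)(IS(IK)I)(K(IK)(IS(KS))(S(KK(IS))))
  step 1: IK(K(IK)(IS(KS))(S(KK(IS))))
  step 2: K(K(IK)(IS(KS))(S(KK(IS))))
  step 3: K(IK(S(KK(IS))))
  step 4: K(K(S(KK(IS))))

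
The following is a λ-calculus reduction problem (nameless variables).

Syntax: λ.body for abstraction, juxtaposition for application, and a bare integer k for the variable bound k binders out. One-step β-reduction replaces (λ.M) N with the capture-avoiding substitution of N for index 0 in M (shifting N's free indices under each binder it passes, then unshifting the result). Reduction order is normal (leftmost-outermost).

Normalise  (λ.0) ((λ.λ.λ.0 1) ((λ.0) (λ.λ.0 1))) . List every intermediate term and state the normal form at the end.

  start: (λ.0) ((λ.λ.λ.0 1) ((λ.0) (λ.λ.0 1)))
  [1] (λ.λ.λ.0 1) ((λ.0) (λ.λ.0 1))
  [2] λ.λ.0 1

Answer: normal form = λ.λ.0 1  (in 2 steps)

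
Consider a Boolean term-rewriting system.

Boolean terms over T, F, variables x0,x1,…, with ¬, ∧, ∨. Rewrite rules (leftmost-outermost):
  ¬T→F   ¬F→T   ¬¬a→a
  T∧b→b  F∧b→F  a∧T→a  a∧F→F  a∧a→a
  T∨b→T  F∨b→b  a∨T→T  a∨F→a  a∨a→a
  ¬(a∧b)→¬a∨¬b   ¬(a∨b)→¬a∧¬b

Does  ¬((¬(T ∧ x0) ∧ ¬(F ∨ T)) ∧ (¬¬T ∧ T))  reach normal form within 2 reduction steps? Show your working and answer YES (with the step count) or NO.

Answer: NO — after 2 steps the term is (¬¬(T ∧ x0) ∨ ¬¬(F ∨ T)) ∨ ¬(¬¬T ∧ T), not yet normal

Reduction:
  start: ¬((¬(T ∧ x0) ∧ ¬(F ∨ T)) ∧ (¬¬T ∧ T))
  →1  ¬(¬(T ∧ x0) ∧ ¬(F ∨ T)) ∨ ¬(¬¬T ∧ T)
  →2  (¬¬(T ∧ x0) ∨ ¬¬(F ∨ T)) ∨ ¬(¬¬T ∧ T)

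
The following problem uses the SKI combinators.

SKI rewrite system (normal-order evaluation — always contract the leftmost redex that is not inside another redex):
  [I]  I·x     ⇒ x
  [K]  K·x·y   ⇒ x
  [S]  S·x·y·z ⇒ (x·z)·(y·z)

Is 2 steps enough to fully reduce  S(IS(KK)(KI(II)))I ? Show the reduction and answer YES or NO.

Answer: YES — reaches normal form S(S(KK)I)I in 2 ≤ 2 steps

Working:
  start: S(IS(KK)(KI(II)))I
  step 1: S(S(KK)(KI(II)))I
  step 2: S(S(KK)I)I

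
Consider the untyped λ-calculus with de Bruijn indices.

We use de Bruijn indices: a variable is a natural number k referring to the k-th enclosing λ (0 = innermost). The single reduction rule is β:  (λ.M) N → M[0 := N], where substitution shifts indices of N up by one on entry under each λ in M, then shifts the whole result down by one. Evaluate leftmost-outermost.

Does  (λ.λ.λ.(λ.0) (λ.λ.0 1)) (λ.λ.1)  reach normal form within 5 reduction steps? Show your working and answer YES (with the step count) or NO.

  start: (λ.λ.λ.(λ.0) (λ.λ.0 1)) (λ.λ.1)
  [1] λ.λ.(λ.0) (λ.λ.0 1)
  [2] λ.λ.λ.λ.0 1

Answer: YES — reaches normal form λ.λ.λ.λ.0 1 in 2 ≤ 5 steps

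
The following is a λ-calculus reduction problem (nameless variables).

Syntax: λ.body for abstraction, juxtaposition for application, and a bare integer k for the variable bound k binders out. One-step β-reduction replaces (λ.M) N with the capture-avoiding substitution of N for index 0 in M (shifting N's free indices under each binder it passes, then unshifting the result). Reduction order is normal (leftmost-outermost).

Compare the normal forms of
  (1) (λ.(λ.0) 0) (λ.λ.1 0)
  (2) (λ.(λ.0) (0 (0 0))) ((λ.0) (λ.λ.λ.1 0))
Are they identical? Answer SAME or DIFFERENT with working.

Term A:
  start: (λ.(λ.0) 0) (λ.λ.1 0)
  step 1: (λ.0) (λ.λ.1 0)
  step 2: λ.λ.1 0

Term B:
  start: (λ.(λ.0) (0 (0 0))) ((λ.0) (λ.λ.λ.1 0))
  step 1: (λ.0) ((λ.0) (λ.λ.λ.1 0) ((λ.0) (λ.λ.λ.1 0) ((λ.0) (λ.λ.λ.1 0))))
  step 2: (λ.0) (λ.λ.λ.1 0) ((λ.0) (λ.λ.λ.1 0) ((λ.0) (λ.λ.λ.1 0)))
  step 3: (λ.λ.λ.1 0) ((λ.0) (λ.λ.λ.1 0) ((λ.0) (λ.λ.λ.1 0)))
  step 4: λ.λ.1 0

Answer: SAME — A ⇓ λ.λ.1 0, B ⇓ λ.λ.1 0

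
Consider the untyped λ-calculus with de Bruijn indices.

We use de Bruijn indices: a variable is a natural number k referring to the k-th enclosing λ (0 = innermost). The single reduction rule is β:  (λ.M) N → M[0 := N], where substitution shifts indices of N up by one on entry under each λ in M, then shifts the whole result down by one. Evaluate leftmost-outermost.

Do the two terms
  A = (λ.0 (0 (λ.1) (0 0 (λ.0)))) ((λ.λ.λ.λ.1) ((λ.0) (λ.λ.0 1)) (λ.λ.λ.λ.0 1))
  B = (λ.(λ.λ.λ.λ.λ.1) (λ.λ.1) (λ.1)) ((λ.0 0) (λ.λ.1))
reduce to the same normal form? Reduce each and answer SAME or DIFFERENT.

Term A:
  start: (λ.0 (0 (λ.1) (0 0 (λ.0)))) ((λ.λ.λ.λ.1) ((λ.0) (λ.λ.0 1)) (λ.λ.λ.λ.0 1))
  →1  (λ.λ.λ.λ.1) ((λ.0) (λ.λ.0 1)) (λ.λ.λ.λ.0 1) ((λ.λ.λ.λ.1) ((λ.0) (λ.λ.0 1)) (λ.λ.λ.λ.0 1) (λ.(λ.λ.λ.λ.1) ((λ.0) (λ.λ.0 1)) (λ.λ.λ.λ.0 1)) ((λ.λ.λ.λ.1) ((λ.0) (λ.λ.0 1)) (λ.λ.λ.λ.0 1) ((λ.λ.λ.λ.1) ((λ.0) (λ.λ.0 1)) (λ.λ.λ.λ.0 1)) (λ.0)))
  →2  (λ.λ.λ.1) (λ.λ.λ.λ.0 1) ((λ.λ.λ.λ.1) ((λ.0) (λ.λ.0 1)) (λ.λ.λ.λ.0 1) (λ.(λ.λ.λ.λ.1) ((λ.0) (λ.λ.0 1)) (λ.λ.λ.λ.0 1)) ((λ.λ.λ.λ.1) ((λ.0) (λ.λ.0 1)) (λ.λ.λ.λ.0 1) ((λ.λ.λ.λ.1) ((λ.0) (λ.λ.0 1)) (λ.λ.λ.λ.0 1)) (λ.0)))
  →3  (λ.λ.1) ((λ.λ.λ.λ.1) ((λ.0) (λ.λ.0 1)) (λ.λ.λ.λ.0 1) (λ.(λ.λ.λ.λ.1) ((λ.0) (λ.λ.0 1)) (λ.λ.λ.λ.0 1)) ((λ.λ.λ.λ.1) ((λ.0) (λ.λ.0 1)) (λ.λ.λ.λ.0 1) ((λ.λ.λ.λ.1) ((λ.0) (λ.λ.0 1)) (λ.λ.λ.λ.0 1)) (λ.0)))
  →4  λ.(λ.λ.λ.λ.1) ((λ.0) (λ.λ.0 1)) (λ.λ.λ.λ.0 1) (λ.(λ.λ.λ.λ.1) ((λ.0) (λ.λ.0 1)) (λ.λ.λ.λ.0 1)) ((λ.λ.λ.λ.1) ((λ.0) (λ.λ.0 1)) (λ.λ.λ.λ.0 1) ((λ.λ.λ.λ.1) ((λ.0) (λ.λ.0 1)) (λ.λ.λ.λ.0 1)) (λ.0))
  →5  λ.(λ.λ.λ.1) (λ.λ.λ.λ.0 1) (λ.(λ.λ.λ.λ.1) ((λ.0) (λ.λ.0 1)) (λ.λ.λ.λ.0 1)) ((λ.λ.λ.λ.1) ((λ.0) (λ.λ.0 1)) (λ.λ.λ.λ.0 1) ((λ.λ.λ.λ.1) ((λ.0) (λ.λ.0 1)) (λ.λ.λ.λ.0 1)) (λ.0))
  →6  λ.(λ.λ.1) (λ.(λ.λ.λ.λ.1) ((λ.0) (λ.λ.0 1)) (λ.λ.λ.λ.0 1)) ((λ.λ.λ.λ.1) ((λ.0) (λ.λ.0 1)) (λ.λ.λ.λ.0 1) ((λ.λ.λ.λ.1) ((λ.0) (λ.λ.0 1)) (λ.λ.λ.λ.0 1)) (λ.0))
  →7  λ.(λ.λ.(λ.λ.λ.λ.1) ((λ.0) (λ.λ.0 1)) (λ.λ.λ.λ.0 1)) ((λ.λ.λ.λ.1) ((λ.0) (λ.λ.0 1)) (λ.λ.λ.λ.0 1) ((λ.λ.λ.λ.1) ((λ.0) (λ.λ.0 1)) (λ.λ.λ.λ.0 1)) (λ.0))
  →8  λ.λ.(λ.λ.λ.λ.1) ((λ.0) (λ.λ.0 1)) (λ.λ.λ.λ.0 1)
  →9  λ.λ.(λ.λ.λ.1) (λ.λ.λ.λ.0 1)
  →10  λ.λ.λ.λ.1

Term B:
  start: (λ.(λ.λ.λ.λ.λ.1) (λ.λ.1) (λ.1)) ((λ.0 0) (λ.λ.1))
  →1  (λ.λ.λ.λ.λ.1) (λ.λ.1) (λ.(λ.0 0) (λ.λ.1))
  →2  (λ.λ.λ.λ.1) (λ.(λ.0 0) (λ.λ.1))
  →3  λ.λ.λ.1

Answer: DIFFERENT — A ⇓ λ.λ.λ.λ.1, B ⇓ λ.λ.λ.1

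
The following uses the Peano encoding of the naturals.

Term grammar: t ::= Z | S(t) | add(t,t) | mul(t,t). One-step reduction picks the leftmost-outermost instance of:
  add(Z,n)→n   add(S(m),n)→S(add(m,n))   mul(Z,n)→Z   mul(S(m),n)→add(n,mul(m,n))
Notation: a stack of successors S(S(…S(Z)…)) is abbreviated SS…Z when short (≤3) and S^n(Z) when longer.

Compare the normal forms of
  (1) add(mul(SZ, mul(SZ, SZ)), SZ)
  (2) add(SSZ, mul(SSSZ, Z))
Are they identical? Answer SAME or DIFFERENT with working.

Answer: SAME — A ⇓ SSZ, B ⇓ SSZ

Working:
Term A:
  start: add(mul(SZ, mul(SZ, SZ)), SZ)
  step 1: add(add(mul(SZ, SZ), mul(Z, mul(SZ, SZ))), SZ)
  step 2: add(add(add(SZ, mul(Z, SZ)), mul(Z, mul(SZ, SZ))), SZ)
  step 3: add(add(S(add(Z, mul(Z, SZ))), mul(Z, mul(SZ, SZ))), SZ)
  step 4: add(S(add(add(Z, mul(Z, SZ)), mul(Z, mul(SZ, SZ)))), SZ)
  step 5: S(add(add(add(Z, mul(Z, SZ)), mul(Z, mul(SZ, SZ))), SZ))
  step 6: S(add(add(mul(Z, SZ), mul(Z, mul(SZ, SZ))), SZ))
  step 7: S(add(add(Z, mul(Z, mul(SZ, SZ))), SZ))
  step 8: S(add(mul(Z, mul(SZ, SZ)), SZ))
  step 9: S(add(Z, SZ))
  step 10: SSZ

Term B:
  start: add(SSZ, mul(SSSZ, Z))
  step 1: S(add(SZ, mul(SSSZ, Z)))
  step 2: S(S(add(Z, mul(SSSZ, Z))))
  step 3: S(S(mul(SSSZ, Z)))
  step 4: S(S(add(Z, mul(SSZ, Z))))
  step 5: S(S(mul(SSZ, Z)))
  step 6: S(S(add(Z, mul(SZ, Z))))
  step 7: S(S(mul(SZ, Z)))
  step 8: S(S(add(Z, mul(Z, Z))))
  step 9: S(S(mul(Z, Z)))
  step 10: SSZ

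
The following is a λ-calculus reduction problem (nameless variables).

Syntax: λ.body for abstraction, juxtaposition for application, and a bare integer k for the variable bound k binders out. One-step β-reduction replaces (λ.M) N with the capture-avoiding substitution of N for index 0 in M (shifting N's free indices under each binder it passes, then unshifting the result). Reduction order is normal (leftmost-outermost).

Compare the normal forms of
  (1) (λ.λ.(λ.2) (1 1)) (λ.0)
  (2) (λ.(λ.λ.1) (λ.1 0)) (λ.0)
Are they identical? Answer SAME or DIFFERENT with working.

Answer: SAME — A ⇓ λ.λ.0, B ⇓ λ.λ.0

Working:
Term A:
  start: (λ.λ.(λ.2) (1 1)) (λ.0)
  [1] λ.(λ.λ.0) ((λ.0) (λ.0))
  [2] λ.λ.0

Term B:
  start: (λ.(λ.λ.1) (λ.1 0)) (λ.0)
  [1] (λ.λ.1) (λ.(λ.0) 0)
  [2] λ.λ.(λ.0) 0
  [3] λ.λ.0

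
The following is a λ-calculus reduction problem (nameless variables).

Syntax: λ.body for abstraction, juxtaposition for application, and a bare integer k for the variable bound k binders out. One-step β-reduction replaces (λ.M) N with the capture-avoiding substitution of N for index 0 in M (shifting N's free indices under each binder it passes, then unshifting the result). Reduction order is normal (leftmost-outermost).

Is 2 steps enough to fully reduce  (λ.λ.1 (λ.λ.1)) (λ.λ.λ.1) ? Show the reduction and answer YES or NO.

  start: (λ.λ.1 (λ.λ.1)) (λ.λ.λ.1)
  step 1: λ.(λ.λ.λ.1) (λ.λ.1)
  step 2: λ.λ.λ.1

Answer: YES — reaches normal form λ.λ.λ.1 in 2 ≤ 2 steps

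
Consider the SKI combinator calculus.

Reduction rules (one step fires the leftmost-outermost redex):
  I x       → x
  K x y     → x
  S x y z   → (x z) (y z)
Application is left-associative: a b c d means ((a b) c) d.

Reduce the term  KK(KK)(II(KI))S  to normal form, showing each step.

Answer: normal form = KI  (in 4 steps)

Derivation:
  start: KK(KK)(II(KI))S
  [1] K(II(KI))S
  [2] II(KI)
  [3] I(KI)
  [4] KI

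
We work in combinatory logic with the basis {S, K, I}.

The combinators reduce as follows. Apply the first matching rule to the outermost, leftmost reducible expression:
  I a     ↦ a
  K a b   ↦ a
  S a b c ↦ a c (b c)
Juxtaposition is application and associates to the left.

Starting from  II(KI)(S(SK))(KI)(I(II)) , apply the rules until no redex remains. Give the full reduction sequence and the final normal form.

Answer: normal form = I  (in 5 steps)

Derivation:
  start: II(KI)(S(SK))(KI)(I(II))
  [1] I(KI)(S(SK))(KI)(I(II))
  [2] KI(S(SK))(KI)(I(II))
  [3] I(KI)(I(II))
  [4] KI(I(II))
  [5] I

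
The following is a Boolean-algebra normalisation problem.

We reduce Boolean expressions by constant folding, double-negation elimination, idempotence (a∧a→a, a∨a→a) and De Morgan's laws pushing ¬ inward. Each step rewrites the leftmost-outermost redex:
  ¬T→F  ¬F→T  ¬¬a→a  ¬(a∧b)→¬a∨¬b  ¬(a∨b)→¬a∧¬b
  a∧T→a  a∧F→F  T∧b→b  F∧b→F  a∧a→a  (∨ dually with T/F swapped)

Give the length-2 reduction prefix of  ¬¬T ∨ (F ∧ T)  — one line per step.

Answer: after 2 steps: T

Reduction:
  start: ¬¬T ∨ (F ∧ T)
  →1  T ∨ (F ∧ T)
  →2  T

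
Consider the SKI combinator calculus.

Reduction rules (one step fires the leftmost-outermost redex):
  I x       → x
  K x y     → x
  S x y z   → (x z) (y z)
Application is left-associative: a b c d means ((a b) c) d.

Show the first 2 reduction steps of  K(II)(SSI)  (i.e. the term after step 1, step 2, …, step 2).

  start: K(II)(SSI)
  step 1: II
  step 2: I

Answer: after 2 steps: I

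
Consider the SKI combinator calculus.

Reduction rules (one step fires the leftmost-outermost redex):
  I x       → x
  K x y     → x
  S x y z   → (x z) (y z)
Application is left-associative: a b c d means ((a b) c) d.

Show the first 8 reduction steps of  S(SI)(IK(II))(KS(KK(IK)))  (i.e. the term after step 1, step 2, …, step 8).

Answer: after 8 steps: S(IK(II)(KS(KK(IK))))

Working:
  start: S(SI)(IK(II))(KS(KK(IK)))
  →1  SI(KS(KK(IK)))(IK(II)(KS(KK(IK))))
  →2  I(IK(II)(KS(KK(IK))))(KS(KK(IK))(IK(II)(KS(KK(IK)))))
  →3  IK(II)(KS(KK(IK)))(KS(KK(IK))(IK(II)(KS(KK(IK)))))
  →4  K(II)(KS(KK(IK)))(KS(KK(IK))(IK(II)(KS(KK(IK)))))
  →5  II(KS(KK(IK))(IK(II)(KS(KK(IK)))))
  →6  I(KS(KK(IK))(IK(II)(KS(KK(IK)))))
  →7  KS(KK(IK))(IK(II)(KS(KK(IK))))
  →8  S(IK(II)(KS(KK(IK))))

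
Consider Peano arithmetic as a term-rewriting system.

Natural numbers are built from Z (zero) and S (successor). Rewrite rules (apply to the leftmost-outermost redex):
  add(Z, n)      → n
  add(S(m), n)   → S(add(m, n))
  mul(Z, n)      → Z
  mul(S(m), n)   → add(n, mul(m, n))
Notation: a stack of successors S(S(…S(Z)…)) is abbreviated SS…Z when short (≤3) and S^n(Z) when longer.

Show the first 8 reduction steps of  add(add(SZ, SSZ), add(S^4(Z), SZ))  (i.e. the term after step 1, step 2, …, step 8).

Answer: after 8 steps: S(S(S(S(S(add(SSZ, SZ))))))

Reduction:
  start: add(add(SZ, SSZ), add(S^4(Z), SZ))
  [1] add(S(add(Z, SSZ)), add(S^4(Z), SZ))
  [2] S(add(add(Z, SSZ), add(S^4(Z), SZ)))
  [3] S(add(SSZ, add(S^4(Z), SZ)))
  [4] S(S(add(SZ, add(S^4(Z), SZ))))
  [5] S(S(S(add(Z, add(S^4(Z), SZ)))))
  [6] S(S(S(add(S^4(Z), SZ))))
  [7] S(S(S(S(add(SSSZ, SZ)))))
  [8] S(S(S(S(S(add(SSZ, SZ))))))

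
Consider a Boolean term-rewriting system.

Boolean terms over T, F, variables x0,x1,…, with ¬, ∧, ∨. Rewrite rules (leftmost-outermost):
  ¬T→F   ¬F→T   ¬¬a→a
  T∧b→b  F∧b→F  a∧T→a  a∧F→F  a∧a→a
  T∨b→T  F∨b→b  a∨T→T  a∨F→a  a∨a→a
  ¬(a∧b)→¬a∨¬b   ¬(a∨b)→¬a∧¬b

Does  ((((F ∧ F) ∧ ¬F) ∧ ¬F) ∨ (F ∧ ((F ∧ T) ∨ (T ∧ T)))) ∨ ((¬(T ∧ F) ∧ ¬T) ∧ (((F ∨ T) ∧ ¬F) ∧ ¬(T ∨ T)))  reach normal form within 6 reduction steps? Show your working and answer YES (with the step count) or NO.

Answer: NO — after 6 steps the term is (¬(T ∧ F) ∧ ¬T) ∧ (((F ∨ T) ∧ ¬F) ∧ ¬(T ∨ T)), not yet normal

Derivation:
  start: ((((F ∧ F) ∧ ¬F) ∧ ¬F) ∨ (F ∧ ((F ∧ T) ∨ (T ∧ T)))) ∨ ((¬(T ∧ F) ∧ ¬T) ∧ (((F ∨ T) ∧ ¬F) ∧ ¬(T ∨ T)))
  →1  (((F ∧ ¬F) ∧ ¬F) ∨ (F ∧ ((F ∧ T) ∨ (T ∧ T)))) ∨ ((¬(T ∧ F) ∧ ¬T) ∧ (((F ∨ T) ∧ ¬F) ∧ ¬(T ∨ T)))
  →2  ((F ∧ ¬F) ∨ (F ∧ ((F ∧ T) ∨ (T ∧ T)))) ∨ ((¬(T ∧ F) ∧ ¬T) ∧ (((F ∨ T) ∧ ¬F) ∧ ¬(T ∨ T)))
  →3  (F ∨ (F ∧ ((F ∧ T) ∨ (T ∧ T)))) ∨ ((¬(T ∧ F) ∧ ¬T) ∧ (((F ∨ T) ∧ ¬F) ∧ ¬(T ∨ T)))
  →4  (F ∧ ((F ∧ T) ∨ (T ∧ T))) ∨ ((¬(T ∧ F) ∧ ¬T) ∧ (((F ∨ T) ∧ ¬F) ∧ ¬(T ∨ T)))
  →5  F ∨ ((¬(T ∧ F) ∧ ¬T) ∧ (((F ∨ T) ∧ ¬F) ∧ ¬(T ∨ T)))
  →6  (¬(T ∧ F) ∧ ¬T) ∧ (((F ∨ T) ∧ ¬F) ∧ ¬(T ∨ T))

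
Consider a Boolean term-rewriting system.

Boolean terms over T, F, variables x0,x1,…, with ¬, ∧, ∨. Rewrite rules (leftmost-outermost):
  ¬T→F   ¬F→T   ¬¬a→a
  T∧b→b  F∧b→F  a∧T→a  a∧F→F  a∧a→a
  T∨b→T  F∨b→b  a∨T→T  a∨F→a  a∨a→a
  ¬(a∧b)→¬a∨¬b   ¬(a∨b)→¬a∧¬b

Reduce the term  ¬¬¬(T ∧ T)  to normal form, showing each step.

  start: ¬¬¬(T ∧ T)
  step 1: ¬(T ∧ T)
  step 2: ¬T ∨ ¬T
  step 3: ¬T
  step 4: F

Answer: normal form = F  (in 4 steps)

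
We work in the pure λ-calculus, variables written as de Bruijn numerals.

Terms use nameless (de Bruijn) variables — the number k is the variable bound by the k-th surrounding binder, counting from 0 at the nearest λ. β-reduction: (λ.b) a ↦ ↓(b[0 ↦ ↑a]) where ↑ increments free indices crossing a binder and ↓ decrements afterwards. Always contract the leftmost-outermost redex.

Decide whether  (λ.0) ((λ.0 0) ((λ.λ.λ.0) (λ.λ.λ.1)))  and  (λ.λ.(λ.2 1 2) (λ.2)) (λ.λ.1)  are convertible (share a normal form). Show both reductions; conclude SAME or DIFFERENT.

Term A:
  start: (λ.0) ((λ.0 0) ((λ.λ.λ.0) (λ.λ.λ.1)))
  [1] (λ.0 0) ((λ.λ.λ.0) (λ.λ.λ.1))
  [2] (λ.λ.λ.0) (λ.λ.λ.1) ((λ.λ.λ.0) (λ.λ.λ.1))
  [3] (λ.λ.0) ((λ.λ.λ.0) (λ.λ.λ.1))
  [4] λ.0

Term B:
  start: (λ.λ.(λ.2 1 2) (λ.2)) (λ.λ.1)
  [1] λ.(λ.(λ.λ.1) 1 (λ.λ.1)) (λ.λ.λ.1)
  [2] λ.(λ.λ.1) 0 (λ.λ.1)
  [3] λ.(λ.1) (λ.λ.1)
  [4] λ.0

Answer: SAME — A ⇓ λ.0, B ⇓ λ.0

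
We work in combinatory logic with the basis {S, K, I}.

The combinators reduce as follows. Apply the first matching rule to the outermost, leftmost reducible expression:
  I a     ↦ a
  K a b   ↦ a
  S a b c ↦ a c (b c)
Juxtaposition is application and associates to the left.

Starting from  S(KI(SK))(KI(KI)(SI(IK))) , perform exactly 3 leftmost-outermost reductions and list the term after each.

  start: S(KI(SK))(KI(KI)(SI(IK)))
  step 1: SI(KI(KI)(SI(IK)))
  step 2: SI(I(SI(IK)))
  step 3: SI(SI(IK))

Answer: after 3 steps: SI(SI(IK))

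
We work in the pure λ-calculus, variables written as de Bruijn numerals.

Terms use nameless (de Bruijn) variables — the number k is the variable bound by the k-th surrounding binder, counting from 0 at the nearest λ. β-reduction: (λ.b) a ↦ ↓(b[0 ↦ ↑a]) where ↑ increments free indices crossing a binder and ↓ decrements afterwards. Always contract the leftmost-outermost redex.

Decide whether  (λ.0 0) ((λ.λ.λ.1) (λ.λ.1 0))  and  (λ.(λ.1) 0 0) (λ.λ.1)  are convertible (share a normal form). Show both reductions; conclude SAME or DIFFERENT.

Answer: SAME — A ⇓ λ.λ.λ.1, B ⇓ λ.λ.λ.1

Working:
Term A:
  start: (λ.0 0) ((λ.λ.λ.1) (λ.λ.1 0))
  step 1: (λ.λ.λ.1) (λ.λ.1 0) ((λ.λ.λ.1) (λ.λ.1 0))
  step 2: (λ.λ.1) ((λ.λ.λ.1) (λ.λ.1 0))
  step 3: λ.(λ.λ.λ.1) (λ.λ.1 0)
  step 4: λ.λ.λ.1

Term B:
  start: (λ.(λ.1) 0 0) (λ.λ.1)
  step 1: (λ.λ.λ.1) (λ.λ.1) (λ.λ.1)
  step 2: (λ.λ.1) (λ.λ.1)
  step 3: λ.λ.λ.1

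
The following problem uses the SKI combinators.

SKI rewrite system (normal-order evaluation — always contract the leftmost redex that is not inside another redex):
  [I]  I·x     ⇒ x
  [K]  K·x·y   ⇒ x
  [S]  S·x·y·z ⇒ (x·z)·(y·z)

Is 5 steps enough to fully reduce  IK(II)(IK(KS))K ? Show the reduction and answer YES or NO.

  start: IK(II)(IK(KS))K
  step 1: K(II)(IK(KS))K
  step 2: IIK
  step 3: IK
  step 4: K

Answer: YES — reaches normal form K in 4 ≤ 5 steps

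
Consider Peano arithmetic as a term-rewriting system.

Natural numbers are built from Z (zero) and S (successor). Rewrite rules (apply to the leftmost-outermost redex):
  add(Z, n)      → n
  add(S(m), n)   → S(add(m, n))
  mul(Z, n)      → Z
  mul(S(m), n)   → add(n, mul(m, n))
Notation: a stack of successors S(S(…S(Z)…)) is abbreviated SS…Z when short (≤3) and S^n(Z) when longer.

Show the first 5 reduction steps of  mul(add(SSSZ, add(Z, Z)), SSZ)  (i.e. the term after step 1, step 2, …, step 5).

  start: mul(add(SSSZ, add(Z, Z)), SSZ)
  [1] mul(S(add(SSZ, add(Z, Z))), SSZ)
  [2] add(SSZ, mul(add(SSZ, add(Z, Z)), SSZ))
  [3] S(add(SZ, mul(add(SSZ, add(Z, Z)), SSZ)))
  [4] S(S(add(Z, mul(add(SSZ, add(Z, Z)), SSZ))))
  [5] S(S(mul(add(SSZ, add(Z, Z)), SSZ)))

Answer: after 5 steps: S(S(mul(add(SSZ, add(Z, Z)), SSZ)))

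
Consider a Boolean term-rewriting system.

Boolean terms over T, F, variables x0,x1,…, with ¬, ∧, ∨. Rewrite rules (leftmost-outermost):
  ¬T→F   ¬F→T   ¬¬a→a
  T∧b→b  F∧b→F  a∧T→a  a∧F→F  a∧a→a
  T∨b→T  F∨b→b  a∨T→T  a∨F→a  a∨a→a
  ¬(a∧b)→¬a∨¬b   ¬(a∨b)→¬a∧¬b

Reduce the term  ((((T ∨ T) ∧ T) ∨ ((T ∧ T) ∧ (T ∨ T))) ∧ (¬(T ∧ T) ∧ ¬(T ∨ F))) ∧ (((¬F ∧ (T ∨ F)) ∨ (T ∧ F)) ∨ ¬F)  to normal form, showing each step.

Answer: normal form = F  (in 9 steps)

Working:
  start: ((((T ∨ T) ∧ T) ∨ ((T ∧ T) ∧ (T ∨ T))) ∧ (¬(T ∧ T) ∧ ¬(T ∨ F))) ∧ (((¬F ∧ (T ∨ F)) ∨ (T ∧ F)) ∨ ¬F)
  step 1: (((T ∨ T) ∨ ((T ∧ T) ∧ (T ∨ T))) ∧ (¬(T ∧ T) ∧ ¬(T ∨ F))) ∧ (((¬F ∧ (T ∨ F)) ∨ (T ∧ F)) ∨ ¬F)
  step 2: ((T ∨ ((T ∧ T) ∧ (T ∨ T))) ∧ (¬(T ∧ T) ∧ ¬(T ∨ F))) ∧ (((¬F ∧ (T ∨ F)) ∨ (T ∧ F)) ∨ ¬F)
  step 3: (T ∧ (¬(T ∧ T) ∧ ¬(T ∨ F))) ∧ (((¬F ∧ (T ∨ F)) ∨ (T ∧ F)) ∨ ¬F)
  step 4: (¬(T ∧ T) ∧ ¬(T ∨ F)) ∧ (((¬F ∧ (T ∨ F)) ∨ (T ∧ F)) ∨ ¬F)
  step 5: ((¬T ∨ ¬T) ∧ ¬(T ∨ F)) ∧ (((¬F ∧ (T ∨ F)) ∨ (T ∧ F)) ∨ ¬F)
  step 6: (¬T ∧ ¬(T ∨ F)) ∧ (((¬F ∧ (T ∨ F)) ∨ (T ∧ F)) ∨ ¬F)
  step 7: (F ∧ ¬(T ∨ F)) ∧ (((¬F ∧ (T ∨ F)) ∨ (T ∧ F)) ∨ ¬F)
  step 8: F ∧ (((¬F ∧ (T ∨ F)) ∨ (T ∧ F)) ∨ ¬F)
  step 9: F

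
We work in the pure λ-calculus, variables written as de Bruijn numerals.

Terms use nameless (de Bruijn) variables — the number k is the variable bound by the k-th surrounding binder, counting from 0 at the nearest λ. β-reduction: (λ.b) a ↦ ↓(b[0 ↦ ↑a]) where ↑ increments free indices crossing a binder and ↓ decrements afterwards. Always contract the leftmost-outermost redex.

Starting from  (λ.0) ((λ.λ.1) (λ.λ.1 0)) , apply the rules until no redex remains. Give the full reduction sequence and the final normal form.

Answer: normal form = λ.λ.λ.1 0  (in 2 steps)

Reduction:
  start: (λ.0) ((λ.λ.1) (λ.λ.1 0))
  →1  (λ.λ.1) (λ.λ.1 0)
  →2  λ.λ.λ.1 0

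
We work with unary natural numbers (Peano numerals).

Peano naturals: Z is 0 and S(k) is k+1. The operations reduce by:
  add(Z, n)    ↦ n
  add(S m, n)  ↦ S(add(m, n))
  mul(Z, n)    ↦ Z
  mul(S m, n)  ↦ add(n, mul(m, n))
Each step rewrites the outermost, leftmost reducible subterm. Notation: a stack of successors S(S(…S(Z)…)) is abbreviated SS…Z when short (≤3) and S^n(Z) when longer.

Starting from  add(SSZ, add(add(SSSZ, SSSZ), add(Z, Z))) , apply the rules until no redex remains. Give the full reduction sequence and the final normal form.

  start: add(SSZ, add(add(SSSZ, SSSZ), add(Z, Z)))
  [1] S(add(SZ, add(add(SSSZ, SSSZ), add(Z, Z))))
  [2] S(S(add(Z, add(add(SSSZ, SSSZ), add(Z, Z)))))
  [3] S(S(add(add(SSSZ, SSSZ), add(Z, Z))))
  [4] S(S(add(S(add(SSZ, SSSZ)), add(Z, Z))))
  [5] S(S(S(add(add(SSZ, SSSZ), add(Z, Z)))))
  [6] S(S(S(add(S(add(SZ, SSSZ)), add(Z, Z)))))
  [7] S(S(S(S(add(add(SZ, SSSZ), add(Z, Z))))))
  [8] S(S(S(S(add(S(add(Z, SSSZ)), add(Z, Z))))))
  [9] S(S(S(S(S(add(add(Z, SSSZ), add(Z, Z)))))))
  [10] S(S(S(S(S(add(SSSZ, add(Z, Z)))))))
  [11] S(S(S(S(S(S(add(SSZ, add(Z, Z))))))))
  [12] S(S(S(S(S(S(S(add(SZ, add(Z, Z)))))))))
  [13] S(S(S(S(S(S(S(S(add(Z, add(Z, Z))))))))))
  [14] S(S(S(S(S(S(S(S(add(Z, Z)))))))))
  [15] S^8(Z)

Answer: normal form = S^8(Z)  (in 15 steps)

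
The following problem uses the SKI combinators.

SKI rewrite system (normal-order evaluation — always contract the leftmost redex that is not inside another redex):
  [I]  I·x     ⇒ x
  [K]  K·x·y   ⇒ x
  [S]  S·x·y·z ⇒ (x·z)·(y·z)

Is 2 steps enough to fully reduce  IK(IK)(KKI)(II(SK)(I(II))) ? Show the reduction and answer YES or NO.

Answer: NO — after 2 steps the term is IK(II(SK)(I(II))), not yet normal

Reduction:
  start: IK(IK)(KKI)(II(SK)(I(II)))
  →1  K(IK)(KKI)(II(SK)(I(II)))
  →2  IK(II(SK)(I(II)))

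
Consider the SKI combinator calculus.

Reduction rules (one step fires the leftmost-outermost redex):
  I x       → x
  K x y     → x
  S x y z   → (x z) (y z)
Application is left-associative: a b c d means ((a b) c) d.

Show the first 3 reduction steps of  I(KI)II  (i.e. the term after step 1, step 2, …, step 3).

  start: I(KI)II
  [1] KIII
  [2] II
  [3] I

Answer: after 3 steps: I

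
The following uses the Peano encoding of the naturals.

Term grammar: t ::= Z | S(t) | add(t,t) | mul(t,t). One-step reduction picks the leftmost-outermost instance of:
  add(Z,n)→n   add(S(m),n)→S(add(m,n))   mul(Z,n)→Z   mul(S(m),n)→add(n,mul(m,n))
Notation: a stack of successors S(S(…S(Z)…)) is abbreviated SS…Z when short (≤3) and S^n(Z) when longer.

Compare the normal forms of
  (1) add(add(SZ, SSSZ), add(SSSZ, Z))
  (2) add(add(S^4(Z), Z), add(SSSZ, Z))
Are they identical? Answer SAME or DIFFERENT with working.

Term A:
  start: add(add(SZ, SSSZ), add(SSSZ, Z))
  →1  add(S(add(Z, SSSZ)), add(SSSZ, Z))
  →2  S(add(add(Z, SSSZ), add(SSSZ, Z)))
  →3  S(add(SSSZ, add(SSSZ, Z)))
  →4  S(S(add(SSZ, add(SSSZ, Z))))
  →5  S(S(S(add(SZ, add(SSSZ, Z)))))
  →6  S(S(S(S(add(Z, add(SSSZ, Z))))))
  →7  S(S(S(S(add(SSSZ, Z)))))
  →8  S(S(S(S(S(add(SSZ, Z))))))
  →9  S(S(S(S(S(S(add(SZ, Z)))))))
  →10  S(S(S(S(S(S(S(add(Z, Z))))))))
  →11  S^7(Z)

Term B:
  start: add(add(S^4(Z), Z), add(SSSZ, Z))
  →1  add(S(add(SSSZ, Z)), add(SSSZ, Z))
  →2  S(add(add(SSSZ, Z), add(SSSZ, Z)))
  →3  S(add(S(add(SSZ, Z)), add(SSSZ, Z)))
  →4  S(S(add(add(SSZ, Z), add(SSSZ, Z))))
  →5  S(S(add(S(add(SZ, Z)), add(SSSZ, Z))))
  →6  S(S(S(add(add(SZ, Z), add(SSSZ, Z)))))
  →7  S(S(S(add(S(add(Z, Z)), add(SSSZ, Z)))))
  →8  S(S(S(S(add(add(Z, Z), add(SSSZ, Z))))))
  →9  S(S(S(S(add(Z, add(SSSZ, Z))))))
  →10  S(S(S(S(add(SSSZ, Z)))))
  →11  S(S(S(S(S(add(SSZ, Z))))))
  →12  S(S(S(S(S(S(add(SZ, Z)))))))
  →13  S(S(S(S(S(S(S(add(Z, Z))))))))
  →14  S^7(Z)

Answer: SAME — A ⇓ S^7(Z), B ⇓ S^7(Z)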